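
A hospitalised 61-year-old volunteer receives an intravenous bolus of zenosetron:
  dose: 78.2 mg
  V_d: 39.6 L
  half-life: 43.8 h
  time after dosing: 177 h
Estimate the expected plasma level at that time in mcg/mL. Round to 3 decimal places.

C₀ = Dose / Vd = 78.20 / 39.6 = 1.975 mg/L
k = ln2 / t½ = 0.693147 / 43.8 = 0.01583 h⁻¹
C = C₀ · e^(−k·t) = 1.975 × e^(−0.01583 × 177)
  = 1.975 × 0.06069 = 0.1199 mg/L
(0.1199 mg/L = 0.1199 mcg/mL)

0.120 mcg/mL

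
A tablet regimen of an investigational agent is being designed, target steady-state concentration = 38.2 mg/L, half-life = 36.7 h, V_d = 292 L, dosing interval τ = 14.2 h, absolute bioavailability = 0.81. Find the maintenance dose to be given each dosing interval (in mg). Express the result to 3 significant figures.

k = ln2 / t½ = 0.693147 / 36.7 = 0.01889 h⁻¹
CL = k × Vd = 0.01889 × 292 = 5.516 L/h
At steady state, F × (Dose/τ) = Css × CL.
Dose = Css × CL × τ / F = 38.2 × 5.516 × 14.2 / 0.81 = 3694 mg

3690 mg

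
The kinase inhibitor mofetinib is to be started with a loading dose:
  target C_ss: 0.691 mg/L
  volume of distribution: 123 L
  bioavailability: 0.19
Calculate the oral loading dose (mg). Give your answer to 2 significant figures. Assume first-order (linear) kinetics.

LD = Css × Vd / F = 0.691 × 123 / 0.19 = 447.3 mg

450 mg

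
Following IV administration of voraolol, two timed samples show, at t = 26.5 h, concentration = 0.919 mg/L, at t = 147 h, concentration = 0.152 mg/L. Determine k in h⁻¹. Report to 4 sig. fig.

k = ln(C₁/C₂) / (t₂ − t₁) = ln(0.919/0.152) / (147 − 26.5)
  = 1.799 / 120.5 = 0.01493 h⁻¹

0.01493 h⁻¹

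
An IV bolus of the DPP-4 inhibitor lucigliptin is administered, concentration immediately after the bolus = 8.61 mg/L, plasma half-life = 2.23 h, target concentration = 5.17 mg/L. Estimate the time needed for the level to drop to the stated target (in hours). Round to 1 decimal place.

k = ln2 / t½ = 0.693147 / 2.23 = 0.3108 h⁻¹
t = ln(C₀ / C) / k = ln(8.610 / 5.17) / 0.3108
  = ln(1.665) / 0.3108 = 0.5098 / 0.3108 = 1.640 h

1.6 h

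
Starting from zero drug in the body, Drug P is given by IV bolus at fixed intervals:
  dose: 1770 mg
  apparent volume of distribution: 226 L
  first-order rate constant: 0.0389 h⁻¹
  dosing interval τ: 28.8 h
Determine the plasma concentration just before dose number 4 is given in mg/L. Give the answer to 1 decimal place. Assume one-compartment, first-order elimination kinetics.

C₀ per dose = Dose / Vd = 1770 / 226 = 7.832 mg/L
Fraction remaining after one interval: r = e^(−kτ) = e^(−0.03890 × 28.8) = 0.3262
Before dose 4, 3 doses have been given (aged 1τ, 2τ, 3τ).
C_trough = C₀ × (r + r² + … + r^3) = C₀ × r(1−r^3)/(1−r)
        = 7.832 × 0.3262 × (1 − 0.03471) / (1 − 0.3262) = 3.660 mg/L

3.7 mg/L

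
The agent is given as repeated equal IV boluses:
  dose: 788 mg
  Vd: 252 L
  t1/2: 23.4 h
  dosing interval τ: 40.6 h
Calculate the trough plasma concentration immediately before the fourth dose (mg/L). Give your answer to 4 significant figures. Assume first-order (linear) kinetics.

C₀ per dose = Dose / Vd = 788 / 252 = 3.127 mg/L
k = ln2 / t½ = 0.693147 / 23.4 = 0.02962 h⁻¹
Fraction remaining after one interval: r = e^(−kτ) = e^(−0.02962 × 40.6) = 0.3004
Before dose 4, 3 doses have been given (aged 1τ, 2τ, 3τ).
C_trough = C₀ × (r + r² + … + r^3) = C₀ × r(1−r^3)/(1−r)
        = 3.127 × 0.3004 × (1 − 0.02711) / (1 − 0.3004) = 1.306 mg/L

1.306 mg/L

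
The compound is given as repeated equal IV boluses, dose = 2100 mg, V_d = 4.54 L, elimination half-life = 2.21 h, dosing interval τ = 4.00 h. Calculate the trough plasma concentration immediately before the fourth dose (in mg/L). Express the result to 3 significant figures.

180 mg/L

C₀ per dose = Dose / Vd = 2100 / 4.54 = 462.6 mg/L
k = ln2 / t½ = 0.693147 / 2.21 = 0.3136 h⁻¹
Fraction remaining after one interval: r = e^(−kτ) = e^(−0.3136 × 4.00) = 0.2852
Before dose 4, 3 doses have been given (aged 1τ, 2τ, 3τ).
C_trough = C₀ × (r + r² + … + r^3) = C₀ × r(1−r^3)/(1−r)
        = 462.6 × 0.2852 × (1 − 0.02320) / (1 − 0.2852) = 180.3 mg/L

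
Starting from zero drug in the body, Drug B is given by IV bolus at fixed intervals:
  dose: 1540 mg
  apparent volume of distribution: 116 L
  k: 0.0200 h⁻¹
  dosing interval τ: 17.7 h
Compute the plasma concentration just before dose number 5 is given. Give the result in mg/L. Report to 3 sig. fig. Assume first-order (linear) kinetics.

23.7 mg/L

C₀ per dose = Dose / Vd = 1540 / 116 = 13.28 mg/L
Fraction remaining after one interval: r = e^(−kτ) = e^(−0.02000 × 17.7) = 0.7019
Before dose 5, 4 doses have been given (aged 1τ, 2τ, 3τ, 4τ).
C_trough = C₀ × (r + r² + … + r^4) = C₀ × r(1−r^4)/(1−r)
        = 13.28 × 0.7019 × (1 − 0.2427) / (1 − 0.7019) = 23.68 mg/L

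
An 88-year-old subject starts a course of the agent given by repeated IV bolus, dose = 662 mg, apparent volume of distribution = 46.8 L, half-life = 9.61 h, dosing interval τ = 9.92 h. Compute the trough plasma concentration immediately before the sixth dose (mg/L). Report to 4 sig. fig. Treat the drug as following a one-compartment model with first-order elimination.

C₀ per dose = Dose / Vd = 662 / 46.8 = 14.15 mg/L
k = ln2 / t½ = 0.693147 / 9.61 = 0.07213 h⁻¹
Fraction remaining after one interval: r = e^(−kτ) = e^(−0.07213 × 9.92) = 0.4889
Before dose 6, 5 doses have been given (aged 1τ, 2τ, 3τ, 4τ, 5τ).
C_trough = C₀ × (r + r² + … + r^5) = C₀ × r(1−r^5)/(1−r)
        = 14.15 × 0.4889 × (1 − 0.02793) / (1 − 0.4889) = 13.16 mg/L

13.16 mg/L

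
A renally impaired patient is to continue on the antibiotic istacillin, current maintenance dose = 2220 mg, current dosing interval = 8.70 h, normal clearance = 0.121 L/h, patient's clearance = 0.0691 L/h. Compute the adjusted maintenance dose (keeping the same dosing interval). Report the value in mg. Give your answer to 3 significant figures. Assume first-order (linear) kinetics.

1270 mg

To keep the same average steady-state level, dosing rate must scale with clearance.
CL ratio = 0.0691 / 0.121 = 0.5711
New dose (same interval) = 2220 × 0.5711 = 1268 mg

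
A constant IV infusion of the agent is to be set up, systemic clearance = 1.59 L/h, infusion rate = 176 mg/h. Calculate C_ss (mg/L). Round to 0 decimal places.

111 mg/L

At steady state Css = R₀ / CL = 176 / 1.590 = 110.7 mg/L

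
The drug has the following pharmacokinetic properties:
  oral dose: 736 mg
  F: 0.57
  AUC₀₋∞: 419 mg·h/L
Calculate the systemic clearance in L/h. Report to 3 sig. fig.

CL = F·Dose / AUC = 0.57 × 736 / 419 = 1.001 L/h

1.00 L/h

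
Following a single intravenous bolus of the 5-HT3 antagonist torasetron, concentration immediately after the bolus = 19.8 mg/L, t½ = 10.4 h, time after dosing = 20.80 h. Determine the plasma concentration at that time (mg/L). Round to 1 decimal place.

5.0 mg/L

k = ln2 / t½ = 0.693147 / 10.4 = 0.06665 h⁻¹
t / t½ = 20.80 / 10.4 = 2 half-lives
C = C₀ × (1/2)^2 = 19.80 × 0.2500 = 4.950 mg/L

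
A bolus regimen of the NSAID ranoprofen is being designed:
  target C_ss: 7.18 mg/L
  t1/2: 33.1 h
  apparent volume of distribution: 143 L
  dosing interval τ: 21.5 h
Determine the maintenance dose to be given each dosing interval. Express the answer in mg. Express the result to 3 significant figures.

462 mg

k = ln2 / t½ = 0.693147 / 33.1 = 0.02094 h⁻¹
CL = k × Vd = 0.02094 × 143 = 2.994 L/h
At steady state, Dose/τ = Css × CL.
Dose = Css × CL × τ = 7.18 × 2.994 × 21.5 = 462.2 mg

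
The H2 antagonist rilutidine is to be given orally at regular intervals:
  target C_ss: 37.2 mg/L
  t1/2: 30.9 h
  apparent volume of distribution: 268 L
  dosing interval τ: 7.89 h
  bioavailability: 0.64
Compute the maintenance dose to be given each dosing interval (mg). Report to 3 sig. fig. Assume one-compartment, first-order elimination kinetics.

2760 mg

k = ln2 / t½ = 0.693147 / 30.9 = 0.02243 h⁻¹
CL = k × Vd = 0.02243 × 268 = 6.011 L/h
At steady state, F × (Dose/τ) = Css × CL.
Dose = Css × CL × τ / F = 37.2 × 6.011 × 7.89 / 0.64 = 2757 mg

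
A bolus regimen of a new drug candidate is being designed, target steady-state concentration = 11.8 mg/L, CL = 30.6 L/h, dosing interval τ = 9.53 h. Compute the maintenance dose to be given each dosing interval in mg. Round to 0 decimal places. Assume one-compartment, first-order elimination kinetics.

At steady state, Dose/τ = Css × CL.
Dose = Css × CL × τ = 11.8 × 30.60 × 9.53 = 3441 mg

3441 mg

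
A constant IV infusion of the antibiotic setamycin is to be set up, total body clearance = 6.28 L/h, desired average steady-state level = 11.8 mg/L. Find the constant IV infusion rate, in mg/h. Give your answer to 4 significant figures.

At steady state, infusion rate R₀ = Css × CL = 11.8 × 6.280 = 74.10 mg/h

74.10 mg/h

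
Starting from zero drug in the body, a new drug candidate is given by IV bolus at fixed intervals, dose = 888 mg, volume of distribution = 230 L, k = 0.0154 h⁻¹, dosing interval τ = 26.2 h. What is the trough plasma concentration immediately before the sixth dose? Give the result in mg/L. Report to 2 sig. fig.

6.7 mg/L

C₀ per dose = Dose / Vd = 888 / 230 = 3.861 mg/L
Fraction remaining after one interval: r = e^(−kτ) = e^(−0.01540 × 26.2) = 0.6680
Before dose 6, 5 doses have been given (aged 1τ, 2τ, 3τ, 4τ, 5τ).
C_trough = C₀ × (r + r² + … + r^5) = C₀ × r(1−r^5)/(1−r)
        = 3.861 × 0.6680 × (1 − 0.1330) / (1 − 0.6680) = 6.735 mg/L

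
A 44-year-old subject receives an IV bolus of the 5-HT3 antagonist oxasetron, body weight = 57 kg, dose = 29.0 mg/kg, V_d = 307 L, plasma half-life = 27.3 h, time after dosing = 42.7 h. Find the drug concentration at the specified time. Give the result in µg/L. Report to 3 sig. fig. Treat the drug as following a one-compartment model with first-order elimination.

1820 µg/L

Total dose = 29.0 × 57 = 1653 mg
C₀ = Dose / Vd = 1653 / 307 = 5.384 mg/L
k = ln2 / t½ = 0.693147 / 27.3 = 0.02539 h⁻¹
C = C₀ · e^(−k·t) = 5.384 × e^(−0.02539 × 42.7)
  = 5.384 × 0.3382 = 1.821 mg/L
Convert: 1.821 mg/L × 1000 = 1821 µg/L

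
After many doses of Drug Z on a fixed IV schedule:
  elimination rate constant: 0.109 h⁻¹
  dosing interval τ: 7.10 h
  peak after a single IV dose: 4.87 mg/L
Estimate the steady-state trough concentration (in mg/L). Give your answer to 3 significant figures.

4.17 mg/L

e^(−kτ) = e^(−0.1090 × 7.10) = 0.4612
Accumulation ratio R = 1 / (1 − e^(−kτ)) = 1 / (1 − 0.4612) = 1.856
Steady-state trough = C₀ × R × e^(−kτ) = 4.87 × 1.856 × 0.4612 = 4.169 mg/L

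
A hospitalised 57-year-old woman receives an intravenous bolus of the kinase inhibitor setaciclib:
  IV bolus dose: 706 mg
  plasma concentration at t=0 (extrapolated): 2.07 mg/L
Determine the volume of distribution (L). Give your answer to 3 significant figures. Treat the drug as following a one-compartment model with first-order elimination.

Vd = Dose / C₀ = 706.0 / 2.07 = 341.1 L

341 L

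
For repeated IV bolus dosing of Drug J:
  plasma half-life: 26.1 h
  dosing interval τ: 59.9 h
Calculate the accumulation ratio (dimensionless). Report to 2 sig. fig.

1.3

k = ln2 / t½ = 0.693147 / 26.1 = 0.02656 h⁻¹
e^(−kτ) = e^(−0.02656 × 59.9) = 0.2037
Accumulation ratio R = 1 / (1 − e^(−kτ)) = 1 / (1 − 0.2037) = 1.256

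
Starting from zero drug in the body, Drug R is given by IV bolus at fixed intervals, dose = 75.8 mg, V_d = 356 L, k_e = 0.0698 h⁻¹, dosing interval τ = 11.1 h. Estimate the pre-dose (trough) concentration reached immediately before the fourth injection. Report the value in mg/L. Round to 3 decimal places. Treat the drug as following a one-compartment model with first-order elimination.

C₀ per dose = Dose / Vd = 75.8 / 356 = 0.2129 mg/L
Fraction remaining after one interval: r = e^(−kτ) = e^(−0.06980 × 11.1) = 0.4608
Before dose 4, 3 doses have been given (aged 1τ, 2τ, 3τ).
C_trough = C₀ × (r + r² + … + r^3) = C₀ × r(1−r^3)/(1−r)
        = 0.2129 × 0.4608 × (1 − 0.09784) / (1 − 0.4608) = 0.1641 mg/L

0.164 mg/L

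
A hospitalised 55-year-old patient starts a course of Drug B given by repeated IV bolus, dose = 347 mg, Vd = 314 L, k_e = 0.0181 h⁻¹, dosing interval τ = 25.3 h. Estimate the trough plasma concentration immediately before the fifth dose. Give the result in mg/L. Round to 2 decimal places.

1.60 mg/L

C₀ per dose = Dose / Vd = 347 / 314 = 1.105 mg/L
Fraction remaining after one interval: r = e^(−kτ) = e^(−0.01810 × 25.3) = 0.6326
Before dose 5, 4 doses have been given (aged 1τ, 2τ, 3τ, 4τ).
C_trough = C₀ × (r + r² + … + r^4) = C₀ × r(1−r^4)/(1−r)
        = 1.105 × 0.6326 × (1 − 0.1601) / (1 − 0.6326) = 1.598 mg/L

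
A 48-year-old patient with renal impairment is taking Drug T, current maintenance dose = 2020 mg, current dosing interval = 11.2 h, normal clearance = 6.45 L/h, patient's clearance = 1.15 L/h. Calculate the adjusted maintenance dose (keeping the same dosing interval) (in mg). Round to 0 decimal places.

To keep the same average steady-state level, dosing rate must scale with clearance.
CL ratio = 1.15 / 6.45 = 0.1783
New dose (same interval) = 2020 × 0.1783 = 360.2 mg

360 mg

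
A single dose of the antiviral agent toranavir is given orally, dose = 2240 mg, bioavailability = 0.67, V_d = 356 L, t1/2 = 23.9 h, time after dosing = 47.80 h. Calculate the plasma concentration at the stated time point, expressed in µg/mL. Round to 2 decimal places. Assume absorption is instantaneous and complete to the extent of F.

1.05 µg/mL

Amount reaching circulation = F × Dose = 0.67 × 2240 = 1501 mg
C₀ = F·Dose / Vd = 1501 / 356 = 4.216 mg/L
k = ln2 / t½ = 0.693147 / 23.9 = 0.02900 h⁻¹
t / t½ = 47.80 / 23.9 = 2 half-lives
C = C₀ × (1/2)^2 = 4.216 × 0.2500 = 1.054 mg/L
(1.054 mg/L = 1.054 µg/mL)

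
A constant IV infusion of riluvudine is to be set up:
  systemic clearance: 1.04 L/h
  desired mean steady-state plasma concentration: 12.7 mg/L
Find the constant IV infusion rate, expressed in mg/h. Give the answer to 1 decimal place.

At steady state, infusion rate R₀ = Css × CL = 12.7 × 1.040 = 13.21 mg/h

13.2 mg/h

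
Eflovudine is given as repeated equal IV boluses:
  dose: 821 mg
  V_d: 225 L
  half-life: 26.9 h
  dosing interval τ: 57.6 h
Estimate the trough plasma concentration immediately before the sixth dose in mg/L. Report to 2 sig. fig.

C₀ per dose = Dose / Vd = 821 / 225 = 3.649 mg/L
k = ln2 / t½ = 0.693147 / 26.9 = 0.02577 h⁻¹
Fraction remaining after one interval: r = e^(−kτ) = e^(−0.02577 × 57.6) = 0.2266
Before dose 6, 5 doses have been given (aged 1τ, 2τ, 3τ, 4τ, 5τ).
C_trough = C₀ × (r + r² + … + r^5) = C₀ × r(1−r^5)/(1−r)
        = 3.649 × 0.2266 × (1 − 0.0005974) / (1 − 0.2266) = 1.068 mg/L

1.1 mg/L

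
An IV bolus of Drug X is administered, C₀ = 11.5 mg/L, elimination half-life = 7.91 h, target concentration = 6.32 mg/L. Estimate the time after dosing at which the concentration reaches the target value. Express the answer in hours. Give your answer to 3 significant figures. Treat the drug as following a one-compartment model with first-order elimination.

6.83 h

k = ln2 / t½ = 0.693147 / 7.91 = 0.08763 h⁻¹
t = ln(C₀ / C) / k = ln(11.50 / 6.32) / 0.08763
  = ln(1.820) / 0.08763 = 0.5988 / 0.08763 = 6.833 h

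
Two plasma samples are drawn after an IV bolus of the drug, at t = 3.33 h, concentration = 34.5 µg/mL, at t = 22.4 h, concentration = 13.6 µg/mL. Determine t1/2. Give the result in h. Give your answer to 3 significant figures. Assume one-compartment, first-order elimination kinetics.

14.2 h

k = ln(C₁/C₂) / (t₂ − t₁) = ln(34.5/13.6) / (22.4 − 3.33)
  = 0.9309 / 19.07 = 0.04881 h⁻¹
t½ = ln2 / k = 0.693147 / 0.04881 = 14.20 h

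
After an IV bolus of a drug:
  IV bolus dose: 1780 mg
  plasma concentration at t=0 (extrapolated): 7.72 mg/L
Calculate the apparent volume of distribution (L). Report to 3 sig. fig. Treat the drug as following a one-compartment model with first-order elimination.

231 L

Vd = Dose / C₀ = 1780 / 7.72 = 230.6 L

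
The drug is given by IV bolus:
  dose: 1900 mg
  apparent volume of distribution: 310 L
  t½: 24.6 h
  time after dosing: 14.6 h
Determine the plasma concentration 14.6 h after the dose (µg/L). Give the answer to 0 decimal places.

4062 µg/L

C₀ = Dose / Vd = 1900 / 310 = 6.129 mg/L
k = ln2 / t½ = 0.693147 / 24.6 = 0.02818 h⁻¹
C = C₀ · e^(−k·t) = 6.129 × e^(−0.02818 × 14.6)
  = 6.129 × 0.6627 = 4.062 mg/L
Convert: 4.062 mg/L × 1000 = 4062 µg/L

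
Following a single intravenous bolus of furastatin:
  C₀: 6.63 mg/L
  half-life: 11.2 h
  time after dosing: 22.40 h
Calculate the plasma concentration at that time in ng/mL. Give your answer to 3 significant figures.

k = ln2 / t½ = 0.693147 / 11.2 = 0.06189 h⁻¹
t / t½ = 22.40 / 11.2 = 2 half-lives
C = C₀ × (1/2)^2 = 6.630 × 0.2500 = 1.658 mg/L
Convert: 1.658 mg/L × 1000 = 1658 ng/mL

1660 ng/mL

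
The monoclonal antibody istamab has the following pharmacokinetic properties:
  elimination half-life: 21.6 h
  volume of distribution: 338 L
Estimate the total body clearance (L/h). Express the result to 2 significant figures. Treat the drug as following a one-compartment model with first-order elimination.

k = ln2 / t½ = 0.693147 / 21.6 = 0.03209 h⁻¹
CL = k × Vd = 0.03209 × 338 = 10.85 L/h

11 L/h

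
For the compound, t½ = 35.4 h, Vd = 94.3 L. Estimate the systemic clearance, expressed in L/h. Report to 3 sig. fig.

k = ln2 / t½ = 0.693147 / 35.4 = 0.01958 h⁻¹
CL = k × Vd = 0.01958 × 94.3 = 1.846 L/h

1.85 L/h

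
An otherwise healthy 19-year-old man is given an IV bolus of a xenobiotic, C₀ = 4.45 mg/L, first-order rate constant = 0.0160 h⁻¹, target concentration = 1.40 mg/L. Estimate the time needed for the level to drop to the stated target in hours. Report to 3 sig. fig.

t = ln(C₀ / C) / k = ln(4.450 / 1.40) / 0.01600
  = ln(3.179) / 0.01600 = 1.157 / 0.01600 = 72.31 h

72.3 h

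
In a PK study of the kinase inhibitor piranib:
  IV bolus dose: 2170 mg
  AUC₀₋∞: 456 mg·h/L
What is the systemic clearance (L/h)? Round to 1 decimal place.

CL = Dose / AUC = 2170 / 456 = 4.759 L/h

4.8 L/h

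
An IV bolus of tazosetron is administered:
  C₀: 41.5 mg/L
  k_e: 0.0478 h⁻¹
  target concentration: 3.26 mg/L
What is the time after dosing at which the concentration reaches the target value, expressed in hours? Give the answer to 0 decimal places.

53 h

t = ln(C₀ / C) / k = ln(41.50 / 3.26) / 0.04780
  = ln(12.73) / 0.04780 = 2.544 / 0.04780 = 53.22 h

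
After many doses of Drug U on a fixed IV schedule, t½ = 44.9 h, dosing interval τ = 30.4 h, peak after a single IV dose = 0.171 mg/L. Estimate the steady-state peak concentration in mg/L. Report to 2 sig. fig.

0.46 mg/L

k = ln2 / t½ = 0.693147 / 44.9 = 0.01544 h⁻¹
e^(−kτ) = e^(−0.01544 × 30.4) = 0.6254
Accumulation ratio R = 1 / (1 − e^(−kτ)) = 1 / (1 − 0.6254) = 2.670
Steady-state peak = C₀ × R = 0.171 × 2.670 = 0.4566 mg/L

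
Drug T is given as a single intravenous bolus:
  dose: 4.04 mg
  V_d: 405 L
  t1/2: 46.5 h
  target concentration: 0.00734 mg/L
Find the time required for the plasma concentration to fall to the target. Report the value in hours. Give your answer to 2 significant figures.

21 h

C₀ = Dose / Vd = 4.040 / 405 = 0.009975 mg/L
k = ln2 / t½ = 0.693147 / 46.5 = 0.01491 h⁻¹
t = ln(C₀ / C) / k = ln(0.009975 / 0.00734) / 0.01491
  = ln(1.359) / 0.01491 = 0.3067 / 0.01491 = 20.57 h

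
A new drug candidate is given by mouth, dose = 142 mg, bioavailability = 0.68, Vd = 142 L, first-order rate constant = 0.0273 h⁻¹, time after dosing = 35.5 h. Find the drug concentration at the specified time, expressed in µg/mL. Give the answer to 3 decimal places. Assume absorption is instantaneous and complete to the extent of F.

0.258 µg/mL

Amount reaching circulation = F × Dose = 0.68 × 142.0 = 96.56 mg
C₀ = F·Dose / Vd = 96.56 / 142 = 0.6800 mg/L
C = C₀ · e^(−k·t) = 0.6800 × e^(−0.02730 × 35.5)
  = 0.6800 × 0.3794 = 0.2580 mg/L
(0.2580 mg/L = 0.2580 µg/mL)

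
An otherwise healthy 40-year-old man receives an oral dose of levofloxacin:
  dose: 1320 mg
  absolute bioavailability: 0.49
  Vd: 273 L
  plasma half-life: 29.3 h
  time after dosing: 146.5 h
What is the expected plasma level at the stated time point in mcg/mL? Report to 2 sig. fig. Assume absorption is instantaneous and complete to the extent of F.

0.074 mcg/mL

Amount reaching circulation = F × Dose = 0.49 × 1320 = 646.8 mg
C₀ = F·Dose / Vd = 646.8 / 273 = 2.369 mg/L
k = ln2 / t½ = 0.693147 / 29.3 = 0.02366 h⁻¹
t / t½ = 146.5 / 29.3 = 5 half-lives
C = C₀ × (1/2)^5 = 2.369 × 0.03125 = 0.07403 mg/L
(0.07403 mg/L = 0.07403 mcg/mL)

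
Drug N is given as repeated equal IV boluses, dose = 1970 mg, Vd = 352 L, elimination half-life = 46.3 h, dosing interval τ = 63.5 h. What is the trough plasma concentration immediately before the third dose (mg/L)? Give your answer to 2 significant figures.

C₀ per dose = Dose / Vd = 1970 / 352 = 5.597 mg/L
k = ln2 / t½ = 0.693147 / 46.3 = 0.01497 h⁻¹
Fraction remaining after one interval: r = e^(−kτ) = e^(−0.01497 × 63.5) = 0.3865
Before dose 3, 2 doses have been given (aged 1τ, 2τ).
C_trough = C₀ × (r + r²) = 5.597 × (0.3865 + 0.1494) = 2.999 mg/L

3.0 mg/L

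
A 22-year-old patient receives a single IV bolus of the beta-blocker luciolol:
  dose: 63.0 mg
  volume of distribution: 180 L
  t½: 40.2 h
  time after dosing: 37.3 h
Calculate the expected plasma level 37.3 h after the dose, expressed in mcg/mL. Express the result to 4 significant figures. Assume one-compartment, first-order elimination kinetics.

C₀ = Dose / Vd = 63.00 / 180 = 0.3500 mg/L
k = ln2 / t½ = 0.693147 / 40.2 = 0.01724 h⁻¹
C = C₀ · e^(−k·t) = 0.3500 × e^(−0.01724 × 37.3)
  = 0.3500 × 0.5257 = 0.1840 mg/L
(0.1840 mg/L = 0.1840 mcg/mL)

0.1840 mcg/mL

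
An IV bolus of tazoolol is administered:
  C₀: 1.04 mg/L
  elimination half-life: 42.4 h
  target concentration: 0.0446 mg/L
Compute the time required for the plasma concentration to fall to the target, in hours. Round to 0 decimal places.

k = ln2 / t½ = 0.693147 / 42.4 = 0.01635 h⁻¹
t = ln(C₀ / C) / k = ln(1.040 / 0.0446) / 0.01635
  = ln(23.32) / 0.01635 = 3.149 / 0.01635 = 192.6 h

193 h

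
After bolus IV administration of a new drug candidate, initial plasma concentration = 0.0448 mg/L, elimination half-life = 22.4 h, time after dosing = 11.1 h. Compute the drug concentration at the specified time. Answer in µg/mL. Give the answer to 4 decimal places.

k = ln2 / t½ = 0.693147 / 22.4 = 0.03094 h⁻¹
C = C₀ · e^(−k·t) = 0.04480 × e^(−0.03094 × 11.1)
  = 0.04480 × 0.7093 = 0.03178 mg/L
(0.03178 mg/L = 0.03178 µg/mL)

0.0318 µg/mL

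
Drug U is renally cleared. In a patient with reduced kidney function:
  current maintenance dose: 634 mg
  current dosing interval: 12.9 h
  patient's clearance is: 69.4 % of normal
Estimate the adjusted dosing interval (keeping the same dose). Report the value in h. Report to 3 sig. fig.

18.6 h

To keep the same average steady-state level, dosing rate must scale with clearance.
CL ratio = 69.4 / 100 = 0.6940
New interval (same dose) = 12.9 / 0.6940 = 18.59 h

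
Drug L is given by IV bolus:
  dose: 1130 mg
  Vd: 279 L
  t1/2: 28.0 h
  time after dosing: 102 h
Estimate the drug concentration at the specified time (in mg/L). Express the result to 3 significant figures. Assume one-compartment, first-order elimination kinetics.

C₀ = Dose / Vd = 1130 / 279 = 4.050 mg/L
k = ln2 / t½ = 0.693147 / 28.0 = 0.02476 h⁻¹
C = C₀ · e^(−k·t) = 4.050 × e^(−0.02476 × 102)
  = 4.050 × 0.08002 = 0.3241 mg/L

0.324 mg/L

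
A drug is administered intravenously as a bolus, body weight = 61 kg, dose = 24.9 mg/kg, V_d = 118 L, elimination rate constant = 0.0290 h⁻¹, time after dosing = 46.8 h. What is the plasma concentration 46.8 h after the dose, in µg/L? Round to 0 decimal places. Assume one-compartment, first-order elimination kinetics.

3313 µg/L

Total dose = 24.9 × 61 = 1519 mg
C₀ = Dose / Vd = 1519 / 118 = 12.87 mg/L
C = C₀ · e^(−k·t) = 12.87 × e^(−0.02900 × 46.8)
  = 12.87 × 0.2574 = 3.313 mg/L
Convert: 3.313 mg/L × 1000 = 3313 µg/L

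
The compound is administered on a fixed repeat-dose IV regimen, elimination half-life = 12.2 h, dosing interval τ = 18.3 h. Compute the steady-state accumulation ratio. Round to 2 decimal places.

k = ln2 / t½ = 0.693147 / 12.2 = 0.05682 h⁻¹
e^(−kτ) = e^(−0.05682 × 18.3) = 0.3535
Accumulation ratio R = 1 / (1 − e^(−kτ)) = 1 / (1 − 0.3535) = 1.547

1.55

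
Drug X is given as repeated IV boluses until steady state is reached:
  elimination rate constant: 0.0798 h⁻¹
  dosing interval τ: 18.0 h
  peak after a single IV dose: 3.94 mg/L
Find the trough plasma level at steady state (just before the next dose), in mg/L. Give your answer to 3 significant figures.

e^(−kτ) = e^(−0.07980 × 18.0) = 0.2378
Accumulation ratio R = 1 / (1 − e^(−kτ)) = 1 / (1 − 0.2378) = 1.312
Steady-state trough = C₀ × R × e^(−kτ) = 3.94 × 1.312 × 0.2378 = 1.229 mg/L

1.23 mg/L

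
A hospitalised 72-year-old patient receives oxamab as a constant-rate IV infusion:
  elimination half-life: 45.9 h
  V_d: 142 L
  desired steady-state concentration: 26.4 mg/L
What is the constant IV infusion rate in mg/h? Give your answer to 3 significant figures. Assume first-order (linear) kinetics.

56.6 mg/h

k = ln2 / t½ = 0.693147 / 45.9 = 0.01510 h⁻¹
CL = k × Vd = 0.01510 × 142 = 2.144 L/h
At steady state, infusion rate R₀ = Css × CL = 26.4 × 2.144 = 56.60 mg/h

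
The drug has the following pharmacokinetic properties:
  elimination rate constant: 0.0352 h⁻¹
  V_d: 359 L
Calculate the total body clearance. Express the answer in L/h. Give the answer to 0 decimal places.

CL = k × Vd = 0.0352 × 359 = 12.64 L/h

13 L/h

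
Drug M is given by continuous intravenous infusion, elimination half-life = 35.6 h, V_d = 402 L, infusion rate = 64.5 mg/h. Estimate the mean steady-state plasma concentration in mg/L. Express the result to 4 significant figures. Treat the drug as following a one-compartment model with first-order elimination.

k = ln2 / t½ = 0.693147 / 35.6 = 0.01947 h⁻¹
CL = k × Vd = 0.01947 × 402 = 7.827 L/h
At steady state Css = R₀ / CL = 64.5 / 7.827 = 8.241 mg/L

8.241 mg/L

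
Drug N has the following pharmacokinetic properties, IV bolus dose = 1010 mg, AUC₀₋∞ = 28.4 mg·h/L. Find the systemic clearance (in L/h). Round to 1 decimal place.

CL = Dose / AUC = 1010 / 28.4 = 35.56 L/h

35.6 L/h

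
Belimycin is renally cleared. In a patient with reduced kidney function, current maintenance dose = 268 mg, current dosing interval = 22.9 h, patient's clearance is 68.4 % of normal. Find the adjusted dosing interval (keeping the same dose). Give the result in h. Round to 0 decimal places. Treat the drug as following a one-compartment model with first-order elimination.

To keep the same average steady-state level, dosing rate must scale with clearance.
CL ratio = 68.4 / 100 = 0.6840
New interval (same dose) = 22.9 / 0.6840 = 33.48 h

33 h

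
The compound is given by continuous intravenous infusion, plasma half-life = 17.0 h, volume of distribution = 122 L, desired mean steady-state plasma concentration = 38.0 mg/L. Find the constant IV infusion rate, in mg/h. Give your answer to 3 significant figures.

k = ln2 / t½ = 0.693147 / 17.0 = 0.04077 h⁻¹
CL = k × Vd = 0.04077 × 122 = 4.974 L/h
At steady state, infusion rate R₀ = Css × CL = 38.0 × 4.974 = 189.0 mg/h

189 mg/h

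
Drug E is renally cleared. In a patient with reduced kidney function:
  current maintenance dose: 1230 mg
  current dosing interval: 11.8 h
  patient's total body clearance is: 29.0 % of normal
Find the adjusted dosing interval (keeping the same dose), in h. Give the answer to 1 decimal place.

To keep the same average steady-state level, dosing rate must scale with clearance.
CL ratio = 29.0 / 100 = 0.2900
New interval (same dose) = 11.8 / 0.2900 = 40.69 h

40.7 h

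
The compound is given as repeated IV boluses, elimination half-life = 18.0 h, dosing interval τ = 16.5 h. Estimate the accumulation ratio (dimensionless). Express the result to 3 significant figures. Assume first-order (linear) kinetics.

2.13

k = ln2 / t½ = 0.693147 / 18.0 = 0.03851 h⁻¹
e^(−kτ) = e^(−0.03851 × 16.5) = 0.5297
Accumulation ratio R = 1 / (1 − e^(−kτ)) = 1 / (1 − 0.5297) = 2.126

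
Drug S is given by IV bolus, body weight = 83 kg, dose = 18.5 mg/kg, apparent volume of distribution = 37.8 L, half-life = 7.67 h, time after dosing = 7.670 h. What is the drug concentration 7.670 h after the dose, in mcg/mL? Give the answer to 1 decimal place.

20.3 mcg/mL

Total dose = 18.5 × 83 = 1536 mg
C₀ = Dose / Vd = 1536 / 37.8 = 40.63 mg/L
k = ln2 / t½ = 0.693147 / 7.67 = 0.09037 h⁻¹
t / t½ = 7.670 / 7.67 = 1 half-lives
C = C₀ × (1/2)^1 = 40.63 × 0.5000 = 20.32 mg/L
(20.32 mg/L = 20.32 mcg/mL)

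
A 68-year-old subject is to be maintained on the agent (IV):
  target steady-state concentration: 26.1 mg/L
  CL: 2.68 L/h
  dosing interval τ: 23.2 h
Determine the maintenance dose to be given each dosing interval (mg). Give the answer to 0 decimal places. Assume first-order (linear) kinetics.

At steady state, Dose/τ = Css × CL.
Dose = Css × CL × τ = 26.1 × 2.680 × 23.2 = 1623 mg

1623 mg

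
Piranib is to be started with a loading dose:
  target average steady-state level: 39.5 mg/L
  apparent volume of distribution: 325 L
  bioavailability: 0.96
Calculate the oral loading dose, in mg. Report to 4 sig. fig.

LD = Css × Vd / F = 39.5 × 325 / 0.96 = 13370 mg

13370 mg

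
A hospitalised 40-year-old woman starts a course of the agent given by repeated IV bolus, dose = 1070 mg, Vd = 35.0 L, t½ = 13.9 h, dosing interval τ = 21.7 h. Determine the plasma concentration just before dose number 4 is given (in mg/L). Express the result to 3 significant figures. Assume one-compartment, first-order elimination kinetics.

15.1 mg/L

C₀ per dose = Dose / Vd = 1070 / 35.0 = 30.57 mg/L
k = ln2 / t½ = 0.693147 / 13.9 = 0.04987 h⁻¹
Fraction remaining after one interval: r = e^(−kτ) = e^(−0.04987 × 21.7) = 0.3389
Before dose 4, 3 doses have been given (aged 1τ, 2τ, 3τ).
C_trough = C₀ × (r + r² + … + r^3) = C₀ × r(1−r^3)/(1−r)
        = 30.57 × 0.3389 × (1 − 0.03892) / (1 − 0.3389) = 15.06 mg/L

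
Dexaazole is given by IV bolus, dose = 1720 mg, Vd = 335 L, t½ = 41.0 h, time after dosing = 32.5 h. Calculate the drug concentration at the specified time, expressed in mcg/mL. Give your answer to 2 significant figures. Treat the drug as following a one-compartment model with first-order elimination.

3.0 mcg/mL

C₀ = Dose / Vd = 1720 / 335 = 5.134 mg/L
k = ln2 / t½ = 0.693147 / 41.0 = 0.01691 h⁻¹
C = C₀ · e^(−k·t) = 5.134 × e^(−0.01691 × 32.5)
  = 5.134 × 0.5772 = 2.963 mg/L
(2.963 mg/L = 2.963 mcg/mL)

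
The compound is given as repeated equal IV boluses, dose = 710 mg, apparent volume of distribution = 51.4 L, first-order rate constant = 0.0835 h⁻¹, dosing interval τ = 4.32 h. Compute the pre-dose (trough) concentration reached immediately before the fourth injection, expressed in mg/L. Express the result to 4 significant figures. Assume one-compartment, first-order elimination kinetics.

C₀ per dose = Dose / Vd = 710 / 51.4 = 13.81 mg/L
Fraction remaining after one interval: r = e^(−kτ) = e^(−0.08350 × 4.32) = 0.6972
Before dose 4, 3 doses have been given (aged 1τ, 2τ, 3τ).
C_trough = C₀ × (r + r² + … + r^3) = C₀ × r(1−r^3)/(1−r)
        = 13.81 × 0.6972 × (1 − 0.3389) / (1 − 0.6972) = 21.02 mg/L

21.02 mg/L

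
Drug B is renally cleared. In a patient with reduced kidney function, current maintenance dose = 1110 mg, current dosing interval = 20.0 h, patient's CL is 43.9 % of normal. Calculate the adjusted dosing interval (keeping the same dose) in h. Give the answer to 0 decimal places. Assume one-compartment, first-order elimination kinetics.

To keep the same average steady-state level, dosing rate must scale with clearance.
CL ratio = 43.9 / 100 = 0.4390
New interval (same dose) = 20.0 / 0.4390 = 45.56 h

46 h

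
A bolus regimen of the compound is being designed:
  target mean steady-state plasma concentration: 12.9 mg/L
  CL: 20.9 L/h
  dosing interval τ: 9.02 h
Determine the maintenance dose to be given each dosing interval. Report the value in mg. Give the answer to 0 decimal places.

2432 mg

At steady state, Dose/τ = Css × CL.
Dose = Css × CL × τ = 12.9 × 20.90 × 9.02 = 2432 mg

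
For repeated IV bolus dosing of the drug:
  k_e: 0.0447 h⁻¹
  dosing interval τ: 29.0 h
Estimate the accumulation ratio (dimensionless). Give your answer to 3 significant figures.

1.38

e^(−kτ) = e^(−0.04470 × 29.0) = 0.2735
Accumulation ratio R = 1 / (1 − e^(−kτ)) = 1 / (1 − 0.2735) = 1.376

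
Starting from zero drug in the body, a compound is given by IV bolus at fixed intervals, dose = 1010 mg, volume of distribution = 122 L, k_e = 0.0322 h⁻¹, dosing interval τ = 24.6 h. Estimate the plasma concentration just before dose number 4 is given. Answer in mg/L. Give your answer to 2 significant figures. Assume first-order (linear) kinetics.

C₀ per dose = Dose / Vd = 1010 / 122 = 8.279 mg/L
Fraction remaining after one interval: r = e^(−kτ) = e^(−0.03220 × 24.6) = 0.4529
Before dose 4, 3 doses have been given (aged 1τ, 2τ, 3τ).
C_trough = C₀ × (r + r² + … + r^3) = C₀ × r(1−r^3)/(1−r)
        = 8.279 × 0.4529 × (1 − 0.09290) / (1 − 0.4529) = 6.217 mg/L

6.2 mg/L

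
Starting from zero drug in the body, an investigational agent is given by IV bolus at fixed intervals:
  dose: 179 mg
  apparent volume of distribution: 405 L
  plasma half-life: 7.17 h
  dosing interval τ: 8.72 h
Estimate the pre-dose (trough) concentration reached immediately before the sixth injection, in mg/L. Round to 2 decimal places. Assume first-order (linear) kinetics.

0.33 mg/L

C₀ per dose = Dose / Vd = 179 / 405 = 0.4420 mg/L
k = ln2 / t½ = 0.693147 / 7.17 = 0.09667 h⁻¹
Fraction remaining after one interval: r = e^(−kτ) = e^(−0.09667 × 8.72) = 0.4304
Before dose 6, 5 doses have been given (aged 1τ, 2τ, 3τ, 4τ, 5τ).
C_trough = C₀ × (r + r² + … + r^5) = C₀ × r(1−r^5)/(1−r)
        = 0.4420 × 0.4304 × (1 − 0.01477) / (1 − 0.4304) = 0.3291 mg/L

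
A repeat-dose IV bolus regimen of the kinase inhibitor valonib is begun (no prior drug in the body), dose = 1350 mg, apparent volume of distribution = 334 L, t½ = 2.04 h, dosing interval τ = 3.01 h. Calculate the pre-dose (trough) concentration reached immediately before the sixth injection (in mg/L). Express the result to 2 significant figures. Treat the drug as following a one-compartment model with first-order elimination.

C₀ per dose = Dose / Vd = 1350 / 334 = 4.042 mg/L
k = ln2 / t½ = 0.693147 / 2.04 = 0.3398 h⁻¹
Fraction remaining after one interval: r = e^(−kτ) = e^(−0.3398 × 3.01) = 0.3596
Before dose 6, 5 doses have been given (aged 1τ, 2τ, 3τ, 4τ, 5τ).
C_trough = C₀ × (r + r² + … + r^5) = C₀ × r(1−r^5)/(1−r)
        = 4.042 × 0.3596 × (1 − 0.006013) / (1 − 0.3596) = 2.256 mg/L

2.3 mg/L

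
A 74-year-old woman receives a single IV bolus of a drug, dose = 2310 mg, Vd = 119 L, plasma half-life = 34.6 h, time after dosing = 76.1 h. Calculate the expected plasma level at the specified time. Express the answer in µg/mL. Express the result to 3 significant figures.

4.23 µg/mL

C₀ = Dose / Vd = 2310 / 119 = 19.41 mg/L
k = ln2 / t½ = 0.693147 / 34.6 = 0.02003 h⁻¹
C = C₀ · e^(−k·t) = 19.41 × e^(−0.02003 × 76.1)
  = 19.41 × 0.2178 = 4.227 mg/L
(4.227 mg/L = 4.227 µg/mL)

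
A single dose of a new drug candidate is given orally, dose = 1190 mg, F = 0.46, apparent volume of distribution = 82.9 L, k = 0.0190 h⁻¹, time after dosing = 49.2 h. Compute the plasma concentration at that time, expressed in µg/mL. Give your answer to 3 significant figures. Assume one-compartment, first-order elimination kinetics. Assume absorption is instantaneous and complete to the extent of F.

2.59 µg/mL

Amount reaching circulation = F × Dose = 0.46 × 1190 = 547.4 mg
C₀ = F·Dose / Vd = 547.4 / 82.9 = 6.603 mg/L
C = C₀ · e^(−k·t) = 6.603 × e^(−0.01900 × 49.2)
  = 6.603 × 0.3927 = 2.593 mg/L
(2.593 mg/L = 2.593 µg/mL)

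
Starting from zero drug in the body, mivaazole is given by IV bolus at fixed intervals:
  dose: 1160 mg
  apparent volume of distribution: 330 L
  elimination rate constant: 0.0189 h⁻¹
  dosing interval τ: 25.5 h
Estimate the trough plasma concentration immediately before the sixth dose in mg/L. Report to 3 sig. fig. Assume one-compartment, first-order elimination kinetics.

C₀ per dose = Dose / Vd = 1160 / 330 = 3.515 mg/L
Fraction remaining after one interval: r = e^(−kτ) = e^(−0.01890 × 25.5) = 0.6176
Before dose 6, 5 doses have been given (aged 1τ, 2τ, 3τ, 4τ, 5τ).
C_trough = C₀ × (r + r² + … + r^5) = C₀ × r(1−r^5)/(1−r)
        = 3.515 × 0.6176 × (1 − 0.08985) / (1 − 0.6176) = 5.167 mg/L

5.17 mg/L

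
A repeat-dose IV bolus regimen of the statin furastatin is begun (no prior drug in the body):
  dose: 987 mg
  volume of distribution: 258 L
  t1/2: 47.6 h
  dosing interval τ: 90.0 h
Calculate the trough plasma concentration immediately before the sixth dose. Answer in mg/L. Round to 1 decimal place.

1.4 mg/L

C₀ per dose = Dose / Vd = 987 / 258 = 3.826 mg/L
k = ln2 / t½ = 0.693147 / 47.6 = 0.01456 h⁻¹
Fraction remaining after one interval: r = e^(−kτ) = e^(−0.01456 × 90.0) = 0.2697
Before dose 6, 5 doses have been given (aged 1τ, 2τ, 3τ, 4τ, 5τ).
C_trough = C₀ × (r + r² + … + r^5) = C₀ × r(1−r^5)/(1−r)
        = 3.826 × 0.2697 × (1 − 0.001427) / (1 − 0.2697) = 1.411 mg/L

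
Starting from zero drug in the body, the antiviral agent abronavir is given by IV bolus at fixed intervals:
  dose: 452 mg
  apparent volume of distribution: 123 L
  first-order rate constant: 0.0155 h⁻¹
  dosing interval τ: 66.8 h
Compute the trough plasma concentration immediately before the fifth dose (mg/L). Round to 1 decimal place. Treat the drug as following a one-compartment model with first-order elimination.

2.0 mg/L

C₀ per dose = Dose / Vd = 452 / 123 = 3.675 mg/L
Fraction remaining after one interval: r = e^(−kτ) = e^(−0.01550 × 66.8) = 0.3551
Before dose 5, 4 doses have been given (aged 1τ, 2τ, 3τ, 4τ).
C_trough = C₀ × (r + r² + … + r^4) = C₀ × r(1−r^4)/(1−r)
        = 3.675 × 0.3551 × (1 − 0.01590) / (1 − 0.3551) = 1.991 mg/L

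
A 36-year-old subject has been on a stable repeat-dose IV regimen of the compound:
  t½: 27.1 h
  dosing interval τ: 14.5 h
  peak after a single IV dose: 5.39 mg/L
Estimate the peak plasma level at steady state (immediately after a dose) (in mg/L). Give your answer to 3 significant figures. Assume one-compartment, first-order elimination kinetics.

k = ln2 / t½ = 0.693147 / 27.1 = 0.02558 h⁻¹
e^(−kτ) = e^(−0.02558 × 14.5) = 0.6901
Accumulation ratio R = 1 / (1 − e^(−kτ)) = 1 / (1 − 0.6901) = 3.227
Steady-state peak = C₀ × R = 5.39 × 3.227 = 17.39 mg/L

17.4 mg/L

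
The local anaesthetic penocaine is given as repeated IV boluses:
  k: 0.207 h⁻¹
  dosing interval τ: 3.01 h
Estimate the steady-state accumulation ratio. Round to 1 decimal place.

2.2

e^(−kτ) = e^(−0.2070 × 3.01) = 0.5363
Accumulation ratio R = 1 / (1 − e^(−kτ)) = 1 / (1 − 0.5363) = 2.157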